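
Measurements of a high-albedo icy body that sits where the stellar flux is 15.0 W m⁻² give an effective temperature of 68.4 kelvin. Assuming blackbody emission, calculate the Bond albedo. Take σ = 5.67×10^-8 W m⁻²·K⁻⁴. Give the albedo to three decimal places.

From σT⁴ = S(1−α)/4 we invert for α: 1−α = 4σT⁴/S.
σT⁴ = 1.241 W m⁻², so 4σT⁴ = 4.964 W m⁻².
1−α = 4.964/15.00 = 0.3310, so α = 0.6690.

0.669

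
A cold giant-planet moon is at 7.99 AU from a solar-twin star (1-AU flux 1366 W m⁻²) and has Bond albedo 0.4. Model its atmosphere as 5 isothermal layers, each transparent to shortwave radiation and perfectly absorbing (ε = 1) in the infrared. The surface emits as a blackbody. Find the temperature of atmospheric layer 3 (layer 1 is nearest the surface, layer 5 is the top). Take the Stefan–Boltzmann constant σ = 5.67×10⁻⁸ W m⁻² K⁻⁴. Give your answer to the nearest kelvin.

Irradiance scales as 1/d², so S = 1366 W m⁻² × (1/7.99)² = 21.40 W m⁻².
Top-of-atmosphere balance: σT_e⁴ = S(1−α)/4 = 3.210 W m⁻² → T_e = 86.74 K.
In the N-layer model, layer k (counted from the surface) has T_k = (N+1−k)^(1/4)·T_e.
T_3 = (3)^(1/4)·86.74 = 114.2 K.

114 K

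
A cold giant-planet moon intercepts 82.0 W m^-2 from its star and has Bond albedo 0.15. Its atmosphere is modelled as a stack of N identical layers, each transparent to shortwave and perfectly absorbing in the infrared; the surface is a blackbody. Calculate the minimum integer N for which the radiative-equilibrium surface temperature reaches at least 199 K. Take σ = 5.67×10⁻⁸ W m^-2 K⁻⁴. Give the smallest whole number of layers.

OLR = S(1−α)/4 = 17.43 W m^-2; the top layer radiates at T_e = 132.4 K.
Since T_s⁴ = (N+1)T_e⁴, we need N ≥ (T_s/T_e)⁴ − 1 = 4.103.
So N ≥ 4.103; the smallest integer is N = 5.

5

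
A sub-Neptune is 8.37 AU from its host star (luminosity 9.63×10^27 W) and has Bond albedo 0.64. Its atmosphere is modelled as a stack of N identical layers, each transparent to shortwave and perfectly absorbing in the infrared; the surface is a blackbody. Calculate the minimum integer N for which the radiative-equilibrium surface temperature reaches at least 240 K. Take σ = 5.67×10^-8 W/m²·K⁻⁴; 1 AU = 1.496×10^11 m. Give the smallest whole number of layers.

4

Orbital distance: d = 8.37 AU = 1.252×10^12 m.
S = L/(4πd²) = 488.8 W/m².
OLR = S(1−α)/4 = 43.99 W/m²; the top layer radiates at T_e = 166.9 K.
T_s = (N+1)^(1/4)·T_e ≥ 240 K requires N+1 ≥ (T_s/T_e)⁴ = (240/166.9)⁴ = 4.276.
The minimum whole number is N = 4.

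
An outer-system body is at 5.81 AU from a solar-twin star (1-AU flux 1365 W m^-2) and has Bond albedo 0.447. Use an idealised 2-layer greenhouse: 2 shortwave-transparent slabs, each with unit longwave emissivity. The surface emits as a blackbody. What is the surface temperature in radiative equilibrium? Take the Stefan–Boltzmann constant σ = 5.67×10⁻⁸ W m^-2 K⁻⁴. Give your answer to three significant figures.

131 kelvin

By the inverse-square law, S = 1365/5.81² = 40.44 W m^-2.
Top-of-atmosphere balance: σT_e⁴ = S(1−α)/4 = 5.590 W m^-2 → T_e = 99.65 K.
Layer-by-layer balance gives σT_s⁴ = (N+1)σT_e⁴, so T_s = 3^¼·99.65 = 131.1 K.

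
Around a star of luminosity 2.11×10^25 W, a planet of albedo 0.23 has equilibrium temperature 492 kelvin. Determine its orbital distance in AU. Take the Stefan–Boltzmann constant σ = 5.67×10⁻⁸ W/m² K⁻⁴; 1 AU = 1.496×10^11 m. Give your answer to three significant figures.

Energy balance gives S = 4σT⁴/(1−α) = 17260 W/m².
From L = 4πd²S, d = √(2.11×10^25/(4π·17260)) = 9.863×10^9 m = 0.06593 AU.

0.0659 AU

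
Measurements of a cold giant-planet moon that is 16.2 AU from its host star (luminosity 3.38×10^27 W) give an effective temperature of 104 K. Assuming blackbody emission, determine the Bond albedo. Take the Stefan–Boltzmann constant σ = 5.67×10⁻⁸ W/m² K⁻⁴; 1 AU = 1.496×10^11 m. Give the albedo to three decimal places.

0.421

Orbital distance: d = 16.2 AU = 2.424×10^12 m.
Spreading L over a sphere of radius d: S = 3.38×10^27/(4π·2.42×10^12²) = 45.79 W/m².
From σT⁴ = S(1−α)/4 we invert for α: 1−α = 4σT⁴/S.
4σT⁴ = 4·5.67×10⁻⁸·(104)⁴ = 26.53 W/m².
1−α = 26.53/45.79 = 0.5794, so α = 0.4206.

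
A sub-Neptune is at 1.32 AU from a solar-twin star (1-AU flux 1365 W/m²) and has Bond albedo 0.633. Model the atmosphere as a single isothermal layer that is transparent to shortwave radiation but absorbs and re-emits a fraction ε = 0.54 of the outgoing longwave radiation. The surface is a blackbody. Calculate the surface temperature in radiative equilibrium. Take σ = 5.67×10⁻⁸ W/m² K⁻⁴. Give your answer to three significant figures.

Flux at the orbit: S = 1365/(1.32)² = 783.4 W/m².
The planet radiates to space at T_e = [S(1−α)/(4σ)]^(1/4) = 188.7 K.
The surface balance (absorbed SW + ε·downward IR = σT_s⁴) with T_a⁴ = T_s⁴/2 reduces to T_s = T_e·[2/(2−ε)]^¼ = 204.1 K.

204 kelvin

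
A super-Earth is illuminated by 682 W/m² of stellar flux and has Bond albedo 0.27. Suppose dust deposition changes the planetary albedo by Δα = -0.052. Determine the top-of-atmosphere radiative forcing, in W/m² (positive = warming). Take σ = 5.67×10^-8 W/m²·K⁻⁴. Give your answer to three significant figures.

8.87 W/m²

The change in absorbed flux is Δ[S(1−α)/4] = −SΔα/4 = 8.866 W/m².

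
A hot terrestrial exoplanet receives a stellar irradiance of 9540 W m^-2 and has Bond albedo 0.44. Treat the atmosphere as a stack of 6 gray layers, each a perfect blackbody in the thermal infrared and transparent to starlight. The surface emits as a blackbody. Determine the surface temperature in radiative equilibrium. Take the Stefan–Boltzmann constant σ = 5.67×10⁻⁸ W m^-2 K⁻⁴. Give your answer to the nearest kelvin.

637 kelvin

Top-of-atmosphere balance: σT_e⁴ = S(1−α)/4 = 1336 W m^-2 → T_e = 391.8 K.
For an N-layer opaque stack, T_s⁴ = (N+1)T_e⁴, hence T_s = (7)^(1/4)×391.8 K = 637.2 K.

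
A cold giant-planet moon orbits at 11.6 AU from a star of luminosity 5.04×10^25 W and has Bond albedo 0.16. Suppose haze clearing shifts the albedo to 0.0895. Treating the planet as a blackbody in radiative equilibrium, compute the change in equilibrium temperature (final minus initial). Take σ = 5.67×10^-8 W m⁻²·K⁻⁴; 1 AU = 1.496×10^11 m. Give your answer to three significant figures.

Orbital distance: d = 11.6 AU = 1.735×10^12 m.
Flux at the orbit: S = L/(4πd²) = 5.04×10^25/(4π·(1.74×10^12)²) = 1.332 W m⁻².
Initial: T₁ = [S(1−0.16)/(4σ)]^(1/4) = 47.13 K.
After:  T₂ = [1.332·0.91/(4σ)]^(1/4) = 48.09 K.
Change: 48.09 − 47.13 = 0.9591 K.

0.959 K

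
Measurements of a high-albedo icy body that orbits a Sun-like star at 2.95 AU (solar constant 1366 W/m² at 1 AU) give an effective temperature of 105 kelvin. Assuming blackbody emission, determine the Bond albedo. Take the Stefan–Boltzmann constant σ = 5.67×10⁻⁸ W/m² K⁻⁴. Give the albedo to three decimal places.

Flux at the orbit: S = 1366/(2.95)² = 157.0 W/m².
From σT⁴ = S(1−α)/4 we invert for α: 1−α = 4σT⁴/S.
4σT⁴ = 4·5.67×10⁻⁸·(105)⁴ = 27.57 W/m².
1−α = 27.57/157.0 = 0.1756, so α = 0.8244.

0.824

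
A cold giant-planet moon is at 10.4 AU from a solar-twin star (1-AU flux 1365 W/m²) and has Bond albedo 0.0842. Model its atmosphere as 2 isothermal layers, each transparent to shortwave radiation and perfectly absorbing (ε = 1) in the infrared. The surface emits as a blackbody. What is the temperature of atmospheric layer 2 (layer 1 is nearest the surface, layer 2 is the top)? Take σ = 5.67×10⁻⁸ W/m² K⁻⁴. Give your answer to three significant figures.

Irradiance scales as 1/d², so S = 1365 W/m² × (1/10.4)² = 12.62 W/m².
The effective emission temperature is T_e = [S(1−α)/(4σ)]^¼ = 84.49 K.
Each opaque layer satisfies 2T_j⁴ = T_{j−1}⁴ + T_{j+1}⁴, giving T_k⁴ = (N+1−k)T_e⁴.
With k = 2: T_2 = (2+1−2)^¼·84.49 K = 84.49 K.

84.5 kelvin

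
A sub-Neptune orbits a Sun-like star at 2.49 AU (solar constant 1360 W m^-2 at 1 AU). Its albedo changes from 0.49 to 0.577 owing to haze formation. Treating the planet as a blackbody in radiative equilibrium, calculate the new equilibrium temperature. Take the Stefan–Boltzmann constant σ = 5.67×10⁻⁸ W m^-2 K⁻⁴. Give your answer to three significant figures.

By the inverse-square law, S = 1360/2.49² = 219.4 W m^-2.
New equilibrium: T₂ = [(1−0.577)·219.4/(4σ)]^(1/4) = 142.2 K.

142 K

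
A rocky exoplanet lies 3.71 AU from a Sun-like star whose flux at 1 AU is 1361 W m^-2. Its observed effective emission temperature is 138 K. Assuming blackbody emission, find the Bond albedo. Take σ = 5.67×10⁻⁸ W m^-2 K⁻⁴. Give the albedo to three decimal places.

Flux at the orbit: S = 1361/(3.71)² = 98.88 W m^-2.
From σT⁴ = S(1−α)/4 we invert for α: 1−α = 4σT⁴/S.
4σT⁴ = 4·5.67×10⁻⁸·(138)⁴ = 82.25 W m^-2.
Hence α = 1 − 82.25/98.88 = 0.1681.

0.168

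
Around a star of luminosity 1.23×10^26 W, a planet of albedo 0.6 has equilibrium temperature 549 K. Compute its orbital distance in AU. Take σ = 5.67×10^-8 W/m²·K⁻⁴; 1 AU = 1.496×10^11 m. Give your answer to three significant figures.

0.0921 AU

Energy balance gives S = 4σT⁴/(1−α) = 51510 W/m².
Then d = [L/(4πS)]^(1/2) = 1.379×10^10 m, i.e. 0.09215 AU.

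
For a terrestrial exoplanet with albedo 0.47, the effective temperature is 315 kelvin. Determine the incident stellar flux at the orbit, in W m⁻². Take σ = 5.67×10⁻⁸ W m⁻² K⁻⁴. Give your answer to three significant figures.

4210 W m⁻²

From S(1−α)/4 = σT⁴: S = 4σT⁴/(1−α).
The emitted flux is σT⁴ = 558.2 W m⁻².
S = 4·558.2/0.53 = 4213 W m⁻².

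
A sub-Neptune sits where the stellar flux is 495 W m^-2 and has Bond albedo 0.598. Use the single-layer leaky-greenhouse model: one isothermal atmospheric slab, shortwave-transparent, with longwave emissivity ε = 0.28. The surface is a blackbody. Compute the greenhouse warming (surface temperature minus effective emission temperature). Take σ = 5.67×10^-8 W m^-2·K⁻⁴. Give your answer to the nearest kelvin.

Effective emission temperature (TOA balance): σT_e⁴ = S(1−α)/4 = 49.75 W m^-2 → T_e = 172.1 K.
Surface balance with a leaky layer gives σT_s⁴ = σT_e⁴·2/(2−ε), so T_s = T_e·[2/(2−0.28)]^(1/4) = 178.7 K.
T_s − T_e = 178.7 − 172.1 = 6.613 K.

7 K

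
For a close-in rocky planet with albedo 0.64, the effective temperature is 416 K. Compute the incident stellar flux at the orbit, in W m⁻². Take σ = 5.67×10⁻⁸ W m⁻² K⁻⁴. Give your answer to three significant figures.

Invert the energy balance for S: S = 4σT⁴/(1−α).
σT⁴ = 5.67×10⁻⁸·(416)⁴ = 1698 W m⁻².
So S = 4×1698/(1−0.64) = 18870 W m⁻².

18900 W m⁻²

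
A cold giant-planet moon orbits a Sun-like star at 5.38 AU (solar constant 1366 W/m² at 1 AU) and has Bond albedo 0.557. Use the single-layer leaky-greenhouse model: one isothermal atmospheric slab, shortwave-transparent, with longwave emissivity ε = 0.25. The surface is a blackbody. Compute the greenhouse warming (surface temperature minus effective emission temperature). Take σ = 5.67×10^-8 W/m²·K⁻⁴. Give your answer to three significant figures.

3.33 K

Irradiance scales as 1/d², so S = 1366 W/m² × (1/5.38)² = 47.19 W/m².
The planet radiates to space at T_e = [S(1−α)/(4σ)]^(1/4) = 97.99 K.
Surface balance with a leaky layer gives σT_s⁴ = σT_e⁴·2/(2−ε), so T_s = T_e·[2/(2−0.25)]^(1/4) = 101.3 K.
T_s − T_e = 101.3 − 97.99 = 3.326 K.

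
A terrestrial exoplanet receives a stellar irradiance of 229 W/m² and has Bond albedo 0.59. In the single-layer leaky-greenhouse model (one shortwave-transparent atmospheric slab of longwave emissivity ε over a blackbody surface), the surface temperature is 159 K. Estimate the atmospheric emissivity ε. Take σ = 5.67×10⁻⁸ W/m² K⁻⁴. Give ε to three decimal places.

Effective temperature: T_e = [S(1−α)/(4σ)]^(1/4) = 142.6 K.
Inverting T_s⁴ = 2T_e⁴/(2−ε): (T_e/T_s)⁴ = 0.6477, so ε = 2(1 − 0.6477) = 0.7046.

0.705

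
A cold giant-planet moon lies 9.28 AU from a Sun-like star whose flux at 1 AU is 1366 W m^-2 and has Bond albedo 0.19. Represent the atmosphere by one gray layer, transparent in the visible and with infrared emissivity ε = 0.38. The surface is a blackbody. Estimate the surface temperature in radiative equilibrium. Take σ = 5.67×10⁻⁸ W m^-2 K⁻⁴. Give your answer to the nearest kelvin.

Irradiance scales as 1/d², so S = 1366 W m^-2 × (1/9.28)² = 15.86 W m^-2.
Effective emission temperature (TOA balance): σT_e⁴ = S(1−α)/4 = 3.212 W m^-2 → T_e = 86.76 K.
The surface balance (absorbed SW + ε·downward IR = σT_s⁴) with T_a⁴ = T_s⁴/2 reduces to T_s = T_e·[2/(2−ε)]^¼ = 91.45 K.

91 K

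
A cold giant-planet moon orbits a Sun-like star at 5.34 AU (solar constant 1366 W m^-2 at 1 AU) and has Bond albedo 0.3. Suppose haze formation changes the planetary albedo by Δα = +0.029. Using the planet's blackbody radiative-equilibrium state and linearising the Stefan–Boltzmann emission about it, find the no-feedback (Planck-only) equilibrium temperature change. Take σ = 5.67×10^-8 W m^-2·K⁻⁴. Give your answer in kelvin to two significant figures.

-1.1 kelvin

By the inverse-square law, S = 1366/5.34² = 47.90 W m^-2.
The baseline emission temperature is T_e = 110.3 K.
TOA radiative forcing: ΔF = −S·Δα/4 = −47.90·(+0.029)/4 = -0.3473 W m^-2.
Planck response: λ_P = 4σT_e³ = 4·5.67×10⁻⁸·(110.3)³ = 0.3041 W m^-2/K.
ΔT₀ = ΔF/λ_P = -0.3473/0.3041 = -1.14 K.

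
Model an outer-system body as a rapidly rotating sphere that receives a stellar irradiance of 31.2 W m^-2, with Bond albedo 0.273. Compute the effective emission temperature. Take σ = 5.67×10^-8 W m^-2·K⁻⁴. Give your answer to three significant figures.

The planet absorbs (1−α)S over its disc πR² and re-emits over 4πR², so the mean absorbed flux is (1−0.273)·31.20/4 = 5.671 W m^-2.
In equilibrium σT⁴ equals this, so T = 100.0 K.

100 K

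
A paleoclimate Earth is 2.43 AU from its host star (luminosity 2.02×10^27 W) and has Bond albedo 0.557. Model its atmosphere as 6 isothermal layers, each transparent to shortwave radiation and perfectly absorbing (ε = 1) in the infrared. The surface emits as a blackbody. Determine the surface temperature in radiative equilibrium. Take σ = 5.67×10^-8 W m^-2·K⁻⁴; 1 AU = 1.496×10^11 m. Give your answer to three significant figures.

359 kelvin

Orbital distance: d = 2.43 AU = 3.635×10^11 m.
Flux at the orbit: S = L/(4πd²) = 2.02×10^27/(4π·(3.64×10^11)²) = 1216 W m^-2.
The effective emission temperature is T_e = [S(1−α)/(4σ)]^¼ = 220.8 K.
Layer-by-layer balance gives σT_s⁴ = (N+1)σT_e⁴, so T_s = 7^¼·220.8 = 359.1 K.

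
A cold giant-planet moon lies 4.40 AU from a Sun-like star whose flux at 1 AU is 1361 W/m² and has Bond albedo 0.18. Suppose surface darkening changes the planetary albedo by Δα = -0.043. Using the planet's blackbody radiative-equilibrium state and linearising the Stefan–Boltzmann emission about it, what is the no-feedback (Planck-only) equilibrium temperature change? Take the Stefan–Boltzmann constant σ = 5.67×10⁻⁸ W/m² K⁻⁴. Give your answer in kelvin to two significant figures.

1.7 K

By the inverse-square law, S = 1361/4.40² = 70.30 W/m².
Reference equilibrium: T_e = [S(1−α)/(4σ)]^(1/4) = 126.3 K.
ΔF = −(S/4)Δα = −(70.30/4)×(-0.043) = 0.7557 W/m².
Linearising σT⁴ gives d(σT⁴)/dT = 4σT_e³ = 0.4565 W/m² per K.
So ΔT₀ = 0.7557/0.4565 = 1.66 K.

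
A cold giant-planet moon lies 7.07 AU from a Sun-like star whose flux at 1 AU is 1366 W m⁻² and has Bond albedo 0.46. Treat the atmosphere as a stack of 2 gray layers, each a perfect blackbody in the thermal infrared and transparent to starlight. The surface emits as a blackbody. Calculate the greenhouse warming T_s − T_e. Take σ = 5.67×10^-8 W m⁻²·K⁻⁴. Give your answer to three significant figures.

28.4 K

By the inverse-square law, S = 1366/7.07² = 27.33 W m⁻².
OLR = S(1−α)/4 = 3.689 W m⁻²; the top layer radiates at T_e = 89.81 K.
T_s = (N+1)^(1/4)·T_e = 118.2 K.
So the greenhouse effect raises the surface by 118.2 − 89.81 = 28.39 K.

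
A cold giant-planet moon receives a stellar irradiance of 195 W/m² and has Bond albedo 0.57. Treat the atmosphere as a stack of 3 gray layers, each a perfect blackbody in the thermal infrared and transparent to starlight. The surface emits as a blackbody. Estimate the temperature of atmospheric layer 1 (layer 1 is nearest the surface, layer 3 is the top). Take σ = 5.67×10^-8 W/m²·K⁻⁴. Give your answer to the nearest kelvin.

The effective emission temperature is T_e = [S(1−α)/(4σ)]^¼ = 138.7 K.
The net upward flux σT_e⁴ is constant between every pair of levels, so T_k⁴ = (N+1−k)T_e⁴.
With k = 1: T_1 = (3+1−1)^¼·138.7 K = 182.5 K.

182 kelvin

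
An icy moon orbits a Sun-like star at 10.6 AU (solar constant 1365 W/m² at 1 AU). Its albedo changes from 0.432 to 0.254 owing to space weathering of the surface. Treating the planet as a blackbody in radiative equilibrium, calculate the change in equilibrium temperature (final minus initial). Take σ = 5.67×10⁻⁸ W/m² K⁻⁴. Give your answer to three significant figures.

5.24 K

Flux at the orbit: S = 1365/(10.6)² = 12.15 W/m².
Before: T₁ = [12.15·0.568/(4σ)]^(1/4) = 74.27 K.
Final:   T₂ = [S(1−0.254)/(4σ)]^(1/4) = 79.51 K.
ΔT = T₂ − T₁ = 5.238 K.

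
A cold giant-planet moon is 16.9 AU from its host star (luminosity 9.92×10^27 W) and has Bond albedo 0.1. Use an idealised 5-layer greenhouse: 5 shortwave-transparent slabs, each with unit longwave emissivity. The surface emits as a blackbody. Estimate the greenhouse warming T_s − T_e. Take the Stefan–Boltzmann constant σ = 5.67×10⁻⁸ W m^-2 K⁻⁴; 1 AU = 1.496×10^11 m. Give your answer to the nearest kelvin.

84 K

Orbital distance: d = 16.9 AU = 2.528×10^12 m.
S = L/(4πd²) = 123.5 W m^-2.
Top-of-atmosphere balance: σT_e⁴ = S(1−α)/4 = 27.79 W m^-2 → T_e = 148.8 K.
T_s = (N+1)^(1/4)·T_e = 232.9 K.
So the greenhouse effect raises the surface by 232.9 − 148.8 = 84.08 K.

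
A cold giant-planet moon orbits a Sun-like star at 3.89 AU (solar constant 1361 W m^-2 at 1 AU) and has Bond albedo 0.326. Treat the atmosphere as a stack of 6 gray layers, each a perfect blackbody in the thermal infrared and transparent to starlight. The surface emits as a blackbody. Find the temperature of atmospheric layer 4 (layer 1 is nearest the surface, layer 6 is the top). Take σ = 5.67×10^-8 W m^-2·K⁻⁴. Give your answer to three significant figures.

168 K

Irradiance scales as 1/d², so S = 1361 W m^-2 × (1/3.89)² = 89.94 W m^-2.
The effective emission temperature is T_e = [S(1−α)/(4σ)]^¼ = 127.9 K.
Each opaque layer satisfies 2T_j⁴ = T_{j−1}⁴ + T_{j+1}⁴, giving T_k⁴ = (N+1−k)T_e⁴.
T_4 = (3)^(1/4)·127.9 = 168.3 K.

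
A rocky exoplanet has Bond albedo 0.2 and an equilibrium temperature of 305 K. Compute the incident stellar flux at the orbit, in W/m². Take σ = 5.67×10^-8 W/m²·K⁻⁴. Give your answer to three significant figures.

2450 W/m²

From S(1−α)/4 = σT⁴: S = 4σT⁴/(1−α).
The emitted flux is σT⁴ = 490.7 W/m².
So S = 4×490.7/(1−0.2) = 2453 W/m².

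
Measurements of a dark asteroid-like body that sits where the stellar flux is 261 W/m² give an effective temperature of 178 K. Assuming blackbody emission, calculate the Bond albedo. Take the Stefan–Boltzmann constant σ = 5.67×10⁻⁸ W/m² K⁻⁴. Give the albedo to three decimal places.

0.128

From σT⁴ = S(1−α)/4 we invert for α: 1−α = 4σT⁴/S.
4σT⁴ = 4·5.67×10⁻⁸·(178)⁴ = 227.7 W/m².
1−α = 227.7/261.0 = 0.8723, so α = 0.1277.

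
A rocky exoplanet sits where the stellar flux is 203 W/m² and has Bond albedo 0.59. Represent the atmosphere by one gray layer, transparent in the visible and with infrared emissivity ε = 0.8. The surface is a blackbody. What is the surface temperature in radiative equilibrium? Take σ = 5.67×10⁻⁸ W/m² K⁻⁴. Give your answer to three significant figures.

The planet radiates to space at T_e = [S(1−α)/(4σ)]^(1/4) = 138.4 K.
For a single slab of emissivity ε, T_s⁴ = 2T_e⁴/(2−ε); thus T_s = 138.4·(1.667)^(1/4) = 157.3 K.

157 K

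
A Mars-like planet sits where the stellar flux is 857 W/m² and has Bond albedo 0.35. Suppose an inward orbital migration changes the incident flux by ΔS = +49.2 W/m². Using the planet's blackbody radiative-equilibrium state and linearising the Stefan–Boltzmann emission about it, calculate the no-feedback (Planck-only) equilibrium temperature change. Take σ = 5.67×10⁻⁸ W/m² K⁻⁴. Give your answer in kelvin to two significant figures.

The baseline emission temperature is T_e = 222.6 K.
Only a fraction (1−α) is absorbed and it's spread over 4πR², so ΔF = (1−α)ΔS/4 = 7.995 W/m².
Planck response: λ_P = 4σT_e³ = 4·5.67×10⁻⁸·(222.6)³ = 2.502 W/m²/K.
So ΔT₀ = 7.995/2.502 = 3.20 K.

3.2 kelvin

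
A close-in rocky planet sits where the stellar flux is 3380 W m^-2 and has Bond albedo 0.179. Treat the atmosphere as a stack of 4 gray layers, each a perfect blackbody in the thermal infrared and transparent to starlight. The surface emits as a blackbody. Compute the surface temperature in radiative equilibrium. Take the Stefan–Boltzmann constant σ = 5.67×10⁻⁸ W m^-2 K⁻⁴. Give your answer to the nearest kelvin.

Top-of-atmosphere balance: σT_e⁴ = S(1−α)/4 = 693.7 W m^-2 → T_e = 332.6 K.
For an N-layer opaque stack, T_s⁴ = (N+1)T_e⁴, hence T_s = (5)^(1/4)×332.6 K = 497.3 K.

497 kelvin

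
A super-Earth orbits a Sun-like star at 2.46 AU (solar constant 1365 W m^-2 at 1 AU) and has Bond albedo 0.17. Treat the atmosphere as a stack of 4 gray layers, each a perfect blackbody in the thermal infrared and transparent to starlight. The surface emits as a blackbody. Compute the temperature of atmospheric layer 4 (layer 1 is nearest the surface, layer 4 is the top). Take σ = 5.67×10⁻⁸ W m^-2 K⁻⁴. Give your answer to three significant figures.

170 kelvin

By the inverse-square law, S = 1365/2.46² = 225.6 W m^-2.
OLR = S(1−α)/4 = 46.80 W m^-2; the top layer radiates at T_e = 169.5 K.
The net upward flux σT_e⁴ is constant between every pair of levels, so T_k⁴ = (N+1−k)T_e⁴.
T_4 = (1)^(1/4)·169.5 = 169.5 K.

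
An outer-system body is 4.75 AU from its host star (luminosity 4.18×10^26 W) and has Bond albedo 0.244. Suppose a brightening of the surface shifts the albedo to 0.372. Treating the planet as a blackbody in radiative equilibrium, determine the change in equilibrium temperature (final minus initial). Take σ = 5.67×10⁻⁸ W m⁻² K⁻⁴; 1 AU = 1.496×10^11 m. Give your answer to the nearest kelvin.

-6 K

d = 4.75 × 1.496×10^11 m = 7.106×10^11 m.
S = L/(4πd²) = 65.87 W m⁻².
Initial: T₁ = [S(1−0.244)/(4σ)]^(1/4) = 121.7 K.
After:  T₂ = [65.87·0.628/(4σ)]^(1/4) = 116.2 K.
ΔT = T₂ − T₁ = -5.516 K.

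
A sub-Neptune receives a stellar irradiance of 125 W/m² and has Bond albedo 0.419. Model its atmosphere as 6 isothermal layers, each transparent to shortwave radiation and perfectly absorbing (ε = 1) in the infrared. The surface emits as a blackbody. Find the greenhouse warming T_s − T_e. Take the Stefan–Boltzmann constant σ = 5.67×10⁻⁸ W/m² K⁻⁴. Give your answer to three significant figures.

83.8 K

OLR = S(1−α)/4 = 18.16 W/m²; the top layer radiates at T_e = 133.8 K.
Surface: T_s = (7)^¼·T_e = 217.6 K.
Warming: T_s − T_e = 83.82 K.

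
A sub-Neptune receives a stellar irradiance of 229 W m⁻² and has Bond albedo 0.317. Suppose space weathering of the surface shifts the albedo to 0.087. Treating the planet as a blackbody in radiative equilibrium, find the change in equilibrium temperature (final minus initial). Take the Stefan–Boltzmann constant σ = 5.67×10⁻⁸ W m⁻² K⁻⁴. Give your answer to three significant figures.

Initial: T₁ = [S(1−0.317)/(4σ)]^(1/4) = 162.1 K.
With α = 0.087, T₂ = 174.2 K.
ΔT = T₂ − T₁ = 12.20 K.

12.2 K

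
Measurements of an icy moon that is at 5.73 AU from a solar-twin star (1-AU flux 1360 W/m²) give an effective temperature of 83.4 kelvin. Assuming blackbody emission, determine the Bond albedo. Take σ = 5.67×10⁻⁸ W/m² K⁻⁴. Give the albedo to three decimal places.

0.735

By the inverse-square law, S = 1360/5.73² = 41.42 W/m².
Energy balance: S(1−α)/4 = σT⁴, so 1−α = 4σT⁴/S.
σT⁴ = 2.743 W/m², so 4σT⁴ = 10.97 W/m².
1−α = 10.97/41.42 = 0.2649, so α = 0.7351.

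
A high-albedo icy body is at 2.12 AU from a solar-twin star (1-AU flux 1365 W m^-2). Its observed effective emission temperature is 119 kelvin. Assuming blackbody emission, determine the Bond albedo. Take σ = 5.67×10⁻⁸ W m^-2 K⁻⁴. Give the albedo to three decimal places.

0.850

Irradiance scales as 1/d², so S = 1365 W m^-2 × (1/2.12)² = 303.7 W m^-2.
Energy balance: S(1−α)/4 = σT⁴, so 1−α = 4σT⁴/S.
4σT⁴ = 4·5.67×10⁻⁸·(119)⁴ = 45.48 W m^-2.
Hence α = 1 − 45.48/303.7 = 0.8502.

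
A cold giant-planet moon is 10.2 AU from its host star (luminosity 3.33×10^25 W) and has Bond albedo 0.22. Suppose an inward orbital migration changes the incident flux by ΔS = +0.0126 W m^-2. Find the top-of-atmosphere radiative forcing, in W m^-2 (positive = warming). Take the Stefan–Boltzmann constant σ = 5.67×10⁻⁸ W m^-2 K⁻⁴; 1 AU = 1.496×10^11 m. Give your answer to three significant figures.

0.00246 W m^-2

d = 10.2 × 1.496×10^11 m = 1.526×10^12 m.
S = L/(4πd²) = 1.138 W m^-2.
ΔF = Δ[S(1−α)]/4 = (1−0.22)·+0.0126/4 = 0.002457 W m^-2.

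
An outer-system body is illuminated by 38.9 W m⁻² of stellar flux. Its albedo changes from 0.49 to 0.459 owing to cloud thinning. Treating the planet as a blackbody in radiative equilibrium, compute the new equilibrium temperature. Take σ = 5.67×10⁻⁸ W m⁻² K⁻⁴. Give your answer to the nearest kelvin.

98 K

New equilibrium: T₂ = [(1−0.459)·38.90/(4σ)]^(1/4) = 98.15 K.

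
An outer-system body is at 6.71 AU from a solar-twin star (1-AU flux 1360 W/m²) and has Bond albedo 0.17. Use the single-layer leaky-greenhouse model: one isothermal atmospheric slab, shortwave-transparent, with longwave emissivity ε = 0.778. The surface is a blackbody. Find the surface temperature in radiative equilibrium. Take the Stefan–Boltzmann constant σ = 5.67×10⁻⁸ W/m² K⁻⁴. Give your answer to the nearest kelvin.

116 kelvin

By the inverse-square law, S = 1360/6.71² = 30.21 W/m².
The planet radiates to space at T_e = [S(1−α)/(4σ)]^(1/4) = 102.5 K.
For a single slab of emissivity ε, T_s⁴ = 2T_e⁴/(2−ε); thus T_s = 102.5·(1.637)^(1/4) = 116.0 K.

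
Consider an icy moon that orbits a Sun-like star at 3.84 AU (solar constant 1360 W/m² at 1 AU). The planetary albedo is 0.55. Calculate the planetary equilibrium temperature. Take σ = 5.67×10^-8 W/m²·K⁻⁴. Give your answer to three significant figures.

116 K

Flux at the orbit: S = 1360/(3.84)² = 92.23 W/m².
Averaging over the sphere, the absorbed flux is S(1−α)/4 = 10.38 W/m².
In equilibrium σT⁴ equals this, so T = 116.3 K.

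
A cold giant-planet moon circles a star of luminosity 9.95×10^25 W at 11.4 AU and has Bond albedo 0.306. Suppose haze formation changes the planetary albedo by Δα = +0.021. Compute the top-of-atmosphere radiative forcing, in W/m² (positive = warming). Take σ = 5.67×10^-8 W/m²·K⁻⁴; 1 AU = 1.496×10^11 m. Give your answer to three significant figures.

-0.0143 W/m²

Orbital distance: d = 11.4 AU = 1.705×10^12 m.
Flux at the orbit: S = L/(4πd²) = 9.95×10^25/(4π·(1.71×10^12)²) = 2.722 W/m².
The change in absorbed flux is Δ[S(1−α)/4] = −SΔα/4 = -0.01429 W/m².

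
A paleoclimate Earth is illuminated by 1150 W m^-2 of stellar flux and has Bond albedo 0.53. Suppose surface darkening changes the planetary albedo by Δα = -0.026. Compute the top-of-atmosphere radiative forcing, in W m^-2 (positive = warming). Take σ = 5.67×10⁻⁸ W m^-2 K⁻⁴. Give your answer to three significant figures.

7.47 W m^-2

ΔF = −(S/4)Δα = −(1150/4)×(-0.026) = 7.475 W m^-2.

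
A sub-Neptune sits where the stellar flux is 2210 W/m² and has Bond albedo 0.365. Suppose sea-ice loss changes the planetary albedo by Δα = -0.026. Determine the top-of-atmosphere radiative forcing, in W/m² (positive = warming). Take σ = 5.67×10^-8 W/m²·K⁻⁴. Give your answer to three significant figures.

TOA radiative forcing: ΔF = −S·Δα/4 = −2210·(-0.026)/4 = 14.37 W/m².

14.4 W/m²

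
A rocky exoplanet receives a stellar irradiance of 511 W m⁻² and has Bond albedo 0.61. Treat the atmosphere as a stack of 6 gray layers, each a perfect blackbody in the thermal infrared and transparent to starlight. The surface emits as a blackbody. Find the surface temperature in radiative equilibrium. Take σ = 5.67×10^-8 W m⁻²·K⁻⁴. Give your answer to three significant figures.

280 K

The effective emission temperature is T_e = [S(1−α)/(4σ)]^¼ = 172.2 K.
Layer-by-layer balance gives σT_s⁴ = (N+1)σT_e⁴, so T_s = 7^¼·172.2 = 280.0 K.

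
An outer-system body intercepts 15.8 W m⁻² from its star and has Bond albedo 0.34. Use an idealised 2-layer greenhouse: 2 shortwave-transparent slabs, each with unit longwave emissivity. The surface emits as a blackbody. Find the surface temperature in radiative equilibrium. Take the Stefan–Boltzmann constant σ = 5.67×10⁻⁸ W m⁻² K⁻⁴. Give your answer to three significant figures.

108 kelvin

Top-of-atmosphere balance: σT_e⁴ = S(1−α)/4 = 2.607 W m⁻² → T_e = 82.35 K.
With N = 2 opaque layers, T_s = (N+1)^(1/4)·T_e = 3^(1/4)·82.35 = 108.4 K.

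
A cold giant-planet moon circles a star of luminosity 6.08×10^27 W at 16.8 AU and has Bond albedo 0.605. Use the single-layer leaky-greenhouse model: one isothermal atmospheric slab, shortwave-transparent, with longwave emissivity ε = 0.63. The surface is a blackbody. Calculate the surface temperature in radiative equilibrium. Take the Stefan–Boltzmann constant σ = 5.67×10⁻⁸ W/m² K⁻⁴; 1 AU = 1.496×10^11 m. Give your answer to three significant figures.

118 kelvin

Orbital distance: d = 16.8 AU = 2.513×10^12 m.
Spreading L over a sphere of radius d: S = 6.08×10^27/(4π·2.51×10^12²) = 76.60 W/m².
Effective emission temperature (TOA balance): σT_e⁴ = S(1−α)/4 = 7.564 W/m² → T_e = 107.5 K.
Surface balance with a leaky layer gives σT_s⁴ = σT_e⁴·2/(2−ε), so T_s = T_e·[2/(2−0.63)]^(1/4) = 118.1 K.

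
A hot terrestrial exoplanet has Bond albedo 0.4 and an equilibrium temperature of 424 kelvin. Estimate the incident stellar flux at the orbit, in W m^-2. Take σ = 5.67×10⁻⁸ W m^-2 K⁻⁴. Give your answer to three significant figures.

From S(1−α)/4 = σT⁴: S = 4σT⁴/(1−α).
σT⁴ = 5.67×10⁻⁸·(424)⁴ = 1833 W m^-2.
So S = 4×1833/(1−0.4) = 12220 W m^-2.

12200 W m^-2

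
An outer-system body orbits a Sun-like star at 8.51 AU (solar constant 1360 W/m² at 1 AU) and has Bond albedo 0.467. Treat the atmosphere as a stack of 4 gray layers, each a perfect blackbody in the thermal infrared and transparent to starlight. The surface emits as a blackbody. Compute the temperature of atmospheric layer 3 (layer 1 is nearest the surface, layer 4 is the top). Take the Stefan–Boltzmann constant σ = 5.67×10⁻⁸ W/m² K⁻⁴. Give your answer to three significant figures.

Irradiance scales as 1/d², so S = 1360 W/m² × (1/8.51)² = 18.78 W/m².
OLR = S(1−α)/4 = 2.502 W/m²; the top layer radiates at T_e = 81.51 K.
Each opaque layer satisfies 2T_j⁴ = T_{j−1}⁴ + T_{j+1}⁴, giving T_k⁴ = (N+1−k)T_e⁴.
T_3 = (2)^(1/4)·81.51 = 96.93 K.

96.9 kelvin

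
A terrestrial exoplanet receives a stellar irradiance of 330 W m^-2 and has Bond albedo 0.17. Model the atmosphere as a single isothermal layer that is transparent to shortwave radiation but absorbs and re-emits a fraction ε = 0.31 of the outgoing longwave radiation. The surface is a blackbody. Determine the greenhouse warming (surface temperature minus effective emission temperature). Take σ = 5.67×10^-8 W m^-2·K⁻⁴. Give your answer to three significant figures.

The planet radiates to space at T_e = [S(1−α)/(4σ)]^(1/4) = 186.4 K.
Surface balance with a leaky layer gives σT_s⁴ = σT_e⁴·2/(2−ε), so T_s = T_e·[2/(2−0.31)]^(1/4) = 194.4 K.
T_s − T_e = 194.4 − 186.4 = 8.017 K.

8.02 kelvin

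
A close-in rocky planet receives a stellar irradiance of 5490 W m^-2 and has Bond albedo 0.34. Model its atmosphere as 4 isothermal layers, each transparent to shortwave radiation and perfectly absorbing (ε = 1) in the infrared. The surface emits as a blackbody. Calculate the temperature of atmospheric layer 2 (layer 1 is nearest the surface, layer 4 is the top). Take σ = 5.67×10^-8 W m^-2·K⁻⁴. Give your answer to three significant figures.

468 K

OLR = S(1−α)/4 = 905.8 W m^-2; the top layer radiates at T_e = 355.5 K.
In the N-layer model, layer k (counted from the surface) has T_k = (N+1−k)^(1/4)·T_e.
T_2 = (3)^(1/4)·355.5 = 467.9 K.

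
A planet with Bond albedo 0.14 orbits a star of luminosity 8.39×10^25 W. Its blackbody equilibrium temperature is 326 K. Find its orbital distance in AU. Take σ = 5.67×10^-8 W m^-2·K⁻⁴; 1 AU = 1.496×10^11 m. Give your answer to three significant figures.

The flux needed for this T is 4σT⁴/(1−0.14) = 2979 W m^-2.
From L = 4πd²S, d = √(8.39×10^25/(4π·2979)) = 4.734×10^10 m = 0.3165 AU.

0.316 AU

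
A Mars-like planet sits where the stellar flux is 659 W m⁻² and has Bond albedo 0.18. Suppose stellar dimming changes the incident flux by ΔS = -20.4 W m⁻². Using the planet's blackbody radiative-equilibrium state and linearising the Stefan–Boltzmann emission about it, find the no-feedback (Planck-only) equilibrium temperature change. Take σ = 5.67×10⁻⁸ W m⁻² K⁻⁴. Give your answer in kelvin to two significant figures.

Reference equilibrium: T_e = [S(1−α)/(4σ)]^(1/4) = 220.9 K.
ΔF = Δ[S(1−α)]/4 = (1−0.18)·-20.4/4 = -4.182 W m⁻².
The Planck feedback parameter is 4σT_e³ = 2.446 W m⁻²/K.
Hence the no-feedback warming is ΔF/(4σT_e³) = -1.71 K.

-1.7 K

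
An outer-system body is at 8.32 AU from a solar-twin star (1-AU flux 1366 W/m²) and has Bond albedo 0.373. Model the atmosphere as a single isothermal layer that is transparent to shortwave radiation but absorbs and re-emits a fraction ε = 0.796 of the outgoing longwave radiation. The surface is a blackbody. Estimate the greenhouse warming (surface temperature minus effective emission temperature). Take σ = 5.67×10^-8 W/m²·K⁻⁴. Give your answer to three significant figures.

By the inverse-square law, S = 1366/8.32² = 19.73 W/m².
Effective emission temperature (TOA balance): σT_e⁴ = S(1−α)/4 = 3.093 W/m² → T_e = 85.94 K.
The surface balance (absorbed SW + ε·downward IR = σT_s⁴) with T_a⁴ = T_s⁴/2 reduces to T_s = T_e·[2/(2−ε)]^¼ = 97.57 K.
Greenhouse warming: T_s − T_e = 11.63 K.

11.6 K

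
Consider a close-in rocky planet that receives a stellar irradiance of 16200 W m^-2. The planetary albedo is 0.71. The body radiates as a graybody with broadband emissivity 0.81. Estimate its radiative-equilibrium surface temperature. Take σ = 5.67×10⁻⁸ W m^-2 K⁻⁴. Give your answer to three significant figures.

Absorbed flux (global mean): S(1−α)/4 = 16200·0.29/4 = 1175 W m^-2.
Equating to εσT⁴ with ε = 0.81: T = (1175/0.81σ)^(1/4) = 399.9 K.

400 K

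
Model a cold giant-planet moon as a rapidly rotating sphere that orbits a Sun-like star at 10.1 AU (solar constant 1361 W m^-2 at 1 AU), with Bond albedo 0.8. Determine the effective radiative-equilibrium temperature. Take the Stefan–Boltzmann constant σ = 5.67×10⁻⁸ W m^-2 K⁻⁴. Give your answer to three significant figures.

Flux at the orbit: S = 1361/(10.1)² = 13.34 W m^-2.
The planet absorbs (1−α)S over its disc πR² and re-emits over 4πR², so the mean absorbed flux is (1−0.8)·13.34/4 = 0.6671 W m^-2.
Set σT⁴ = 0.6671 → T = (0.6671/σ)^(1/4) = 58.57 K.

58.6 K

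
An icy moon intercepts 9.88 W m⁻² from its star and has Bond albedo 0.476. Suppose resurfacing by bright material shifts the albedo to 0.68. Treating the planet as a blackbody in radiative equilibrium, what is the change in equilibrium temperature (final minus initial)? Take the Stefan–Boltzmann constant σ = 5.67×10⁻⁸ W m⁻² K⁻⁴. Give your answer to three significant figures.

-8.02 K

With α = 0.476, T₁ = 69.12 K.
Final:   T₂ = [S(1−0.68)/(4σ)]^(1/4) = 61.10 K.
Change: 61.10 − 69.12 = -8.018 K.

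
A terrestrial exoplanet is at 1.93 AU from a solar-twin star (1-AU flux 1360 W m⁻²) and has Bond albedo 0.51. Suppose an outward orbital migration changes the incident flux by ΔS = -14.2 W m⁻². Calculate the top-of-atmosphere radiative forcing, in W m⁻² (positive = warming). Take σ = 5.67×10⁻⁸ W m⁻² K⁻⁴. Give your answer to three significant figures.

-1.74 W m⁻²

Irradiance scales as 1/d², so S = 1360 W m⁻² × (1/1.93)² = 365.1 W m⁻².
ΔF = Δ[S(1−α)]/4 = (1−0.51)·-14.2/4 = -1.739 W m⁻².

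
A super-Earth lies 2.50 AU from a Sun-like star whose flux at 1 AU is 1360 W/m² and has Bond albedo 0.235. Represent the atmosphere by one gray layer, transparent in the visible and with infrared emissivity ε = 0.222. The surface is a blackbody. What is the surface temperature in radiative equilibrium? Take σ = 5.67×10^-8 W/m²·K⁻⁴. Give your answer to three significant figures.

By the inverse-square law, S = 1360/2.50² = 217.6 W/m².
At the top of the atmosphere, σT_e⁴ = S(1−α)/4 = 41.62 W/m², giving T_e = 164.6 K.
For a single slab of emissivity ε, T_s⁴ = 2T_e⁴/(2−ε); thus T_s = 164.6·(1.125)^(1/4) = 169.5 K.

170 K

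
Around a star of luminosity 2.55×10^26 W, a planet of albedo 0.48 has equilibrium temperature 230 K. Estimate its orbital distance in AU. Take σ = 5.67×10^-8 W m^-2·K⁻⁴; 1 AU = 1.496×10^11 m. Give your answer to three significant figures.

0.862 AU

The flux needed for this T is 4σT⁴/(1−0.48) = 1221 W m^-2.
From L = 4πd²S, d = √(2.55×10^26/(4π·1221)) = 1.289×10^11 m = 0.8619 AU.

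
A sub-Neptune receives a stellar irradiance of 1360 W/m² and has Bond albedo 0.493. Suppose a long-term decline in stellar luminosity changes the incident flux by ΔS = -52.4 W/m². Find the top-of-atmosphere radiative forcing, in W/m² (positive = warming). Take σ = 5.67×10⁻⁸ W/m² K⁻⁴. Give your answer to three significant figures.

ΔF = Δ[S(1−α)]/4 = (1−0.493)·-52.4/4 = -6.642 W/m².

-6.64 W/m²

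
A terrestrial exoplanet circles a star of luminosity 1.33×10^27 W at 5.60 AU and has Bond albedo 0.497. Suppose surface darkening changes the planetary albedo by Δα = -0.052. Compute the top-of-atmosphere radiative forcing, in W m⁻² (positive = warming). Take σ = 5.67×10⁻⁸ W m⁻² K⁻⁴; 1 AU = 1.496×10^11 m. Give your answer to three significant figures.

Orbital distance: d = 5.60 AU = 8.378×10^11 m.
S = L/(4πd²) = 150.8 W m⁻².
The change in absorbed flux is Δ[S(1−α)/4] = −SΔα/4 = 1.960 W m⁻².

1.96 W m⁻²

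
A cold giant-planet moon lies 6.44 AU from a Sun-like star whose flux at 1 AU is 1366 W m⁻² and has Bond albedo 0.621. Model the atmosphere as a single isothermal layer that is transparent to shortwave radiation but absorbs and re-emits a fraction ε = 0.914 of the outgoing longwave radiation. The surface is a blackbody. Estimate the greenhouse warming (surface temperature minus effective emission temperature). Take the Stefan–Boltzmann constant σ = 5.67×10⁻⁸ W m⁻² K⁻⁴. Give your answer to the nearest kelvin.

14 K

By the inverse-square law, S = 1366/6.44² = 32.94 W m⁻².
At the top of the atmosphere, σT_e⁴ = S(1−α)/4 = 3.121 W m⁻², giving T_e = 86.13 K.
Surface balance with a leaky layer gives σT_s⁴ = σT_e⁴·2/(2−ε), so T_s = T_e·[2/(2−0.914)]^(1/4) = 100.3 K.
The atmosphere warms the surface by 14.21 K.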